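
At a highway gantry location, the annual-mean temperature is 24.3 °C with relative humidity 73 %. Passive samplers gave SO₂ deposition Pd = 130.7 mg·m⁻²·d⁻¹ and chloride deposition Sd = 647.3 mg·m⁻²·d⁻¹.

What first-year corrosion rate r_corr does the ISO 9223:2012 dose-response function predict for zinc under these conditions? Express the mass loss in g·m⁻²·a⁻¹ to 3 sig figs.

r_corr = 78.9 g·m⁻²·a⁻¹

zinc: f(T) = -0.071·(T−10) [T>10 °C] = -1.0153
  Pd branch = 0.0129·Pd^0.44·e^(0.046·RH+f) = 1.146 μm/a
  Cl⁻ term: 0.0175·647.3^0.57·exp(0.008·73+0.085·24.3) = 9.909
  r_corr = 1.146 + 9.909 = 11.06 μm/a
Convert to mass loss: 11.06 μm/a × 7.14 g/cm³ = 78.93 g·m⁻²·a⁻¹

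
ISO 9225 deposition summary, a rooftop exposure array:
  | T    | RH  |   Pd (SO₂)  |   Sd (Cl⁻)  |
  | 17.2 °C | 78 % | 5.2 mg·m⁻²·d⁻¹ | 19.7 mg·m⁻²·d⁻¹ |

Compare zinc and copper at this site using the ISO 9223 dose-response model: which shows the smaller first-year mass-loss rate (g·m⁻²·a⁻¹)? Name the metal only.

zinc

zinc: temperature factor f = -0.071·(7.2) = -0.5112
  SO₂ term: 0.0129·5.2^0.44·exp(0.046·78-0.5112) = 0.5779
  Cl⁻ term: 0.0175·19.7^0.57·exp(0.008·78+0.085·17.2) = 0.7706
  sum: 0.5779 + 0.7706 → r_corr = 1.349 μm/a
  mass loss = 1.349 μm/a × 7.14 g/cm³ = 9.628 g·m⁻²·a⁻¹
copper: f(T) = -0.080·(T−10) [T>10 °C] = -0.5760
  SO₂ term: 0.0053·5.2^0.26·exp(0.059·78-0.5760) = 0.4559
  Cl⁻ term: 0.01025·19.7^0.27·exp(0.036·78+0.049·17.2) = 0.8826
  sum: 0.4559 + 0.8826 → r_corr = 1.339 μm/a
  mass loss = 1.339 μm/a × 8.96 g/cm³ = 11.99 g·m⁻²·a⁻¹
Ordering by g·m⁻²·a⁻¹: copper (12) > zinc (9.63)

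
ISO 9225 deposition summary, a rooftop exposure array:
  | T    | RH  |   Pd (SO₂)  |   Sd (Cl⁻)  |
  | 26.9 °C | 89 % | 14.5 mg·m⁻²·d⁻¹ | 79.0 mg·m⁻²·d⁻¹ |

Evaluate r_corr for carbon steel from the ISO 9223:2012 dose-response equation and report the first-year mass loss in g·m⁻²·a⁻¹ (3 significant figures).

carbon steel: temperature factor f = -0.054·(16.9) = -0.9126
  SO₂ term: 1.77·14.5^0.52·exp(0.02·89-0.9126) = 16.93
  Cl⁻ term: 0.102·79.0^0.62·exp(0.033·89+0.04·26.9) = 84.71
  sum: 16.93 + 84.71 → r_corr = 101.6 μm/a
Convert to mass loss: 101.6 μm/a × 7.85 g/cm³ = 797.9 g·m⁻²·a⁻¹

r_corr = 798 g·m⁻²·a⁻¹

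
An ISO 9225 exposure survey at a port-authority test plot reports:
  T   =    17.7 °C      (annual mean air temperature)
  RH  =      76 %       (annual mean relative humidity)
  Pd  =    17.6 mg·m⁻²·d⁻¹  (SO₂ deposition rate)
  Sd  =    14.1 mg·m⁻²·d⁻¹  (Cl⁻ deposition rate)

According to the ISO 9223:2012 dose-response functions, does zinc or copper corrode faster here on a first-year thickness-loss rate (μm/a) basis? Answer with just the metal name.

zinc

zinc: temperature factor f = -0.071·(7.7) = -0.5467
  Pd branch = 0.0129·Pd^0.44·e^(0.046·RH+f) = 0.8699 μm/a
  Sd branch = 0.0175·Sd^0.57·e^(0.008·RH+0.085·T) = 0.6539 μm/a
  sum: 0.8699 + 0.6539 → r_corr = 1.524 μm/a
copper: f(T) = -0.080·(T−10) [T>10 °C] = -0.6160
  SO₂ term: 0.0053·17.6^0.26·exp(0.059·76-0.6160) = 0.5345
  Sd branch = 0.01025·Sd^0.27·e^(0.036·RH+0.049·T) = 0.769 μm/a
  sum: 0.5345 + 0.769 → r_corr = 1.303 μm/a
Ordering by μm/a: zinc (1.52) > copper (1.3)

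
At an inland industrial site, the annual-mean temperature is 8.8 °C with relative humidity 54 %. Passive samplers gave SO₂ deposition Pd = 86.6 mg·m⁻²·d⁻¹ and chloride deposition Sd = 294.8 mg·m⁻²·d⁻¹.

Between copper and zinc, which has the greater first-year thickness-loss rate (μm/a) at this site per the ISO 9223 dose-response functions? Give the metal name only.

copper: f(T) = +0.126·(T−10) [T≤10 °C] = -0.1512
  SO₂ term: 0.0053·86.6^0.26·exp(0.059·54-0.1512) = 0.3516
  Cl⁻ term: 0.01025·294.8^0.27·exp(0.036·54+0.049·8.8) = 0.5117
  sum: 0.3516 + 0.5117 → r_corr = 0.8633 μm/a
zinc: f(T) = +0.038·(T−10) [T≤10 °C] = -0.0456
  SO₂ term: 0.0129·86.6^0.44·exp(0.046·54-0.0456) = 1.052
  Cl⁻ term: 0.0175·294.8^0.57·exp(0.008·54+0.085·8.8) = 1.456
  sum: 1.052 + 1.456 → r_corr = 2.508 μm/a
Ordering by μm/a: zinc (2.51) > copper (0.863)

zinc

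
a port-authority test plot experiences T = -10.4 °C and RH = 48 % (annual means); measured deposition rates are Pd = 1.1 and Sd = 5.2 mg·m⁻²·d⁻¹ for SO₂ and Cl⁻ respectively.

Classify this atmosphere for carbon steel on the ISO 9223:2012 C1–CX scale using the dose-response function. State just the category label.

C1

carbon steel: f(T) = +0.150·(T−10) [T≤10 °C] = -3.0600
  Pd branch = 1.77·Pd^0.52·e^(0.02·RH+f) = 0.2278 μm/a
  Sd branch = 0.102·Sd^0.62·e^(0.033·RH+0.04·T) = 0.9115 μm/a
  sum: 0.2278 + 0.9115 → r_corr = 1.139 μm/a
Category bounds: 0…1.3 μm/a bracket r_corr ⇒ C1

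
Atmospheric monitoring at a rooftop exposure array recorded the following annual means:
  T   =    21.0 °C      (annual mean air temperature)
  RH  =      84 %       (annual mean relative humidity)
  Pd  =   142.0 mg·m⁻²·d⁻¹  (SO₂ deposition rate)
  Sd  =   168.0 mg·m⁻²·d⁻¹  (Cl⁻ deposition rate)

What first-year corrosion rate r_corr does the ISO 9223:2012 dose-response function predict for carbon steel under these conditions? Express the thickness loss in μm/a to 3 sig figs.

r_corr = 160 μm/a

carbon steel: T>10 °C ⇒ hinge -0.054·(21.0−10) = -0.5940
  sulphur-dioxide contribution → 68.99 μm/a
  chloride contribution → 90.57 μm/a
  total first-year rate 159.6 μm/a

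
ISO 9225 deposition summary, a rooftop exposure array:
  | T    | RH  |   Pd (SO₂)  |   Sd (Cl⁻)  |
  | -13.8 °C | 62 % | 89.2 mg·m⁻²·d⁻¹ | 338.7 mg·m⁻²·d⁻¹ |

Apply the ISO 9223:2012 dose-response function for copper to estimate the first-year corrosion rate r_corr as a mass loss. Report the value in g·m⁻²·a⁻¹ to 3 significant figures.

r_corr = 2.39 g·m⁻²·a⁻¹

copper: T≤10 °C ⇒ hinge +0.126·(-13.8−10) = -2.9988
  Pd branch = 0.0053·Pd^0.26·e^(0.059·RH+f) = 0.03293 μm/a
  Cl⁻ term: 0.01025·338.7^0.27·exp(0.036·62+0.049·-13.8) = 0.2341
  r_corr = 0.03293 + 0.2341 = 0.2671 μm/a
Convert to mass loss: 0.2671 μm/a × 8.96 g/cm³ = 2.393 g·m⁻²·a⁻¹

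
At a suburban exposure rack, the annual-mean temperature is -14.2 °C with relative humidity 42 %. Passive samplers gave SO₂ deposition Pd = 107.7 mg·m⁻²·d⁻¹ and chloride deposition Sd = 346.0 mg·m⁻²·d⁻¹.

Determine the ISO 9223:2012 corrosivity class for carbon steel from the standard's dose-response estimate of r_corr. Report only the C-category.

carbon steel: temperature factor f = +0.150·(-24.2) = -3.6300
  SO₂ term: 1.77·107.7^0.52·exp(0.02·42-3.6300) = 1.239
  Cl⁻ term: 0.102·346.0^0.62·exp(0.033·42+0.04·-14.2) = 8.671
  sum: 1.239 + 8.671 → r_corr = 9.91 μm/a
ISO 9223 Table 2 (carbon steel): 1.3 < 9.91 ≤ 25 μm/a ⇒ C2

C2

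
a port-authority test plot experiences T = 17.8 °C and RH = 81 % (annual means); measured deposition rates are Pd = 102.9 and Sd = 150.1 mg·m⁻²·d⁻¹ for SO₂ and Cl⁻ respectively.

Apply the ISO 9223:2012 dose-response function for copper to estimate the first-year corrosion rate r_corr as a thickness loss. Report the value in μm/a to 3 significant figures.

copper: T>10 °C ⇒ hinge -0.080·(17.8−10) = -0.6240
  sulphur-dioxide contribution → 1.127 μm/a
  chloride contribution → 1.752 μm/a
  ⇒ r_corr(copper) = 2.879 μm/a

r_corr = 2.88 μm/a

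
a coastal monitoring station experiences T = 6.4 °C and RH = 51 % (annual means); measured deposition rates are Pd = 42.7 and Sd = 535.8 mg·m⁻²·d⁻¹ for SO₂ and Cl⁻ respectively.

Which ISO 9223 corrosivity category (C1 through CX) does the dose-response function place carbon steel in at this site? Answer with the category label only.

C4

carbon steel: T≤10 °C ⇒ hinge +0.150·(6.4−10) = -0.5400
  SO₂ term: 1.77·42.7^0.52·exp(0.02·51-0.5400) = 20.15
  Sd branch = 0.102·Sd^0.62·e^(0.033·RH+0.04·T) = 34.89 μm/a
  sum: 20.15 + 34.89 → r_corr = 55.04 μm/a
55 μm/a falls in (50, 80] for carbon steel → category C4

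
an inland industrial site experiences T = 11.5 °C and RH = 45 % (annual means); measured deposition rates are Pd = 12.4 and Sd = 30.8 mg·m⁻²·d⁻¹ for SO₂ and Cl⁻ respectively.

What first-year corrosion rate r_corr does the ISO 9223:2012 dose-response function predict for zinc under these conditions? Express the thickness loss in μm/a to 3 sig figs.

r_corr = 0.749 μm/a

zinc: T>10 °C ⇒ hinge -0.071·(11.5−10) = -0.1065
  SO₂ term: 0.0129·12.4^0.44·exp(0.046·45-0.1065) = 0.2782
  Sd branch = 0.0175·Sd^0.57·e^(0.008·RH+0.085·T) = 0.4703 μm/a
  r_corr = 0.2782 + 0.4703 = 0.7486 μm/a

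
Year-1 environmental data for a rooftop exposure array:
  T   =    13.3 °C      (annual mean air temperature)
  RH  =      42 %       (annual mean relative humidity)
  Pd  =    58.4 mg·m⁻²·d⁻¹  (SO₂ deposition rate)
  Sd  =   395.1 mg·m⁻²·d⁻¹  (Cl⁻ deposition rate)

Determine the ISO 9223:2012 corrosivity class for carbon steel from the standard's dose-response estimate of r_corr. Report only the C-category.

C4

carbon steel: T>10 °C ⇒ hinge -0.054·(13.3−10) = -0.1782
  sulphur-dioxide contribution → 28.44 μm/a
  chloride contribution → 28.28 μm/a
  ⇒ r_corr(carbon steel) = 56.72 μm/a
Category bounds: 50…80 μm/a bracket r_corr ⇒ C4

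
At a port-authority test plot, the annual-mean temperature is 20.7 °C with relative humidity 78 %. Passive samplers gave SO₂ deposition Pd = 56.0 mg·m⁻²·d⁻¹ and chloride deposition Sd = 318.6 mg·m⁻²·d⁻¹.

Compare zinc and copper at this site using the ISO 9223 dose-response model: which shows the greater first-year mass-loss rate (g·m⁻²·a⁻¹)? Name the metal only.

zinc

zinc: f(T) = -0.071·(T−10) [T>10 °C] = -0.7597
  SO₂ term: 0.0129·56.0^0.44·exp(0.046·78-0.7597) = 1.283
  Sd branch = 0.0175·Sd^0.57·e^(0.008·RH+0.085·T) = 5.07 μm/a
  r_corr = 1.283 + 5.07 = 6.353 μm/a
  mass loss = 6.353 μm/a × 7.14 g/cm³ = 45.36 g·m⁻²·a⁻¹
copper: T>10 °C ⇒ hinge -0.080·(20.7−10) = -0.8560
  Pd branch = 0.0053·Pd^0.26·e^(0.059·RH+f) = 0.6393 μm/a
  Sd branch = 0.01025·Sd^0.27·e^(0.036·RH+0.049·T) = 2.221 μm/a
  sum: 0.6393 + 2.221 → r_corr = 2.861 μm/a
  mass loss = 2.861 μm/a × 8.96 g/cm³ = 25.63 g·m⁻²·a⁻¹
Ordering by g·m⁻²·a⁻¹: zinc (45.4) > copper (25.6)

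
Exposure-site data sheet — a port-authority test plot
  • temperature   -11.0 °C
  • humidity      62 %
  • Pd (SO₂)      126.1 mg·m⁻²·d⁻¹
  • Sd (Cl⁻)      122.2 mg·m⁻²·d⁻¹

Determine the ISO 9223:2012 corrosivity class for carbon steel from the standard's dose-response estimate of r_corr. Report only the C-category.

carbon steel: f(T) = +0.150·(T−10) [T≤10 °C] = -3.1500
  Pd branch = 1.77·Pd^0.52·e^(0.02·RH+f) = 3.242 μm/a
  Cl⁻ term: 0.102·122.2^0.62·exp(0.033·62+0.04·-11.0) = 10
  sum: 3.242 + 10 → r_corr = 13.24 μm/a
ISO 9223 Table 2 (carbon steel): 1.3 < 13.2 ≤ 25 μm/a ⇒ C2

C2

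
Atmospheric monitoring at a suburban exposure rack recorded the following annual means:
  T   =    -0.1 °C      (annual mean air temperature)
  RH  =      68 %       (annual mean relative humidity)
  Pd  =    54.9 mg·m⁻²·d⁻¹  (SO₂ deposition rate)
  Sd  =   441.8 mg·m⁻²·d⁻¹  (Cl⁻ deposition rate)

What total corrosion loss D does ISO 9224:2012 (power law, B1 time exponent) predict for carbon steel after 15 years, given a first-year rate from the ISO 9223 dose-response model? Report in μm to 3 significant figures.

D(15) = 223 μm

carbon steel: temperature factor f = +0.150·(-10.1) = -1.5150
  Pd branch = 1.77·Pd^0.52·e^(0.02·RH+f) = 12.17 μm/a
  Sd branch = 0.102·Sd^0.62·e^(0.033·RH+0.04·T) = 41.83 μm/a
  r_corr = 12.17 + 41.83 = 54 μm/a
Power-law: D(15) = r_corr · 15^0.523
  D(15) = 54 × 15^0.523 = 54 × 4.122 = 222.6 μm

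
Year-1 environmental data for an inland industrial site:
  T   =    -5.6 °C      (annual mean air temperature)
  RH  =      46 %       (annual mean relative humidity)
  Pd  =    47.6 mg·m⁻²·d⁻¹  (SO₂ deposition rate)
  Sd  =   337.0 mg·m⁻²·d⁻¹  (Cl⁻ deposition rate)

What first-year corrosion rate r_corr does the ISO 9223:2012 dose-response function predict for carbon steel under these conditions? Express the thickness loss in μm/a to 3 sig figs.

r_corr = 16.9 μm/a

carbon steel: temperature factor f = +0.150·(-15.6) = -2.3400
  SO₂ term: 1.77·47.6^0.52·exp(0.02·46-2.3400) = 3.189
  Sd branch = 0.102·Sd^0.62·e^(0.033·RH+0.04·T) = 13.73 μm/a
  sum: 3.189 + 13.73 → r_corr = 16.92 μm/a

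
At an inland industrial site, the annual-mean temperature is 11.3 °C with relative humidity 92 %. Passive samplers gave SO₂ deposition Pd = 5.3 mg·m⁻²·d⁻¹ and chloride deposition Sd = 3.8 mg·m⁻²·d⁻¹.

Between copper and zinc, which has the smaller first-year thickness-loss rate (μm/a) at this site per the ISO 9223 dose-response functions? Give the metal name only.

zinc

copper: temperature factor f = -0.080·(1.3) = -0.1040
  sulphur-dioxide contribution → 1.678 μm/a
  chloride contribution → 0.7016 μm/a
  total first-year rate 2.38 μm/a
zinc: T>10 °C ⇒ hinge -0.071·(11.3−10) = -0.0923
  sulphur-dioxide contribution → 1.687 μm/a
  chloride contribution → 0.2043 μm/a
  ⇒ r_corr(zinc) = 1.891 μm/a
Ordering by μm/a: copper (2.38) > zinc (1.89)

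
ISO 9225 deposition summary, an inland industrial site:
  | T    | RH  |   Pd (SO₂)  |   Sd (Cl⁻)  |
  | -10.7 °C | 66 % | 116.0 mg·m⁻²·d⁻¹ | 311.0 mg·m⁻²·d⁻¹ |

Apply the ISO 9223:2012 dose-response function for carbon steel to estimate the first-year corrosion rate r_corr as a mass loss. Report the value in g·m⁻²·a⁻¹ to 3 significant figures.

carbon steel: T≤10 °C ⇒ hinge +0.150·(-10.7−10) = -3.1050
  SO₂ term: 1.77·116.0^0.52·exp(0.02·66-3.1050) = 3.518
  Cl⁻ term: 0.102·311.0^0.62·exp(0.033·66+0.04·-10.7) = 20.61
  sum: 3.518 + 20.61 → r_corr = 24.13 μm/a
Convert to mass loss: 24.13 μm/a × 7.85 g/cm³ = 189.4 g·m⁻²·a⁻¹

r_corr = 189 g·m⁻²·a⁻¹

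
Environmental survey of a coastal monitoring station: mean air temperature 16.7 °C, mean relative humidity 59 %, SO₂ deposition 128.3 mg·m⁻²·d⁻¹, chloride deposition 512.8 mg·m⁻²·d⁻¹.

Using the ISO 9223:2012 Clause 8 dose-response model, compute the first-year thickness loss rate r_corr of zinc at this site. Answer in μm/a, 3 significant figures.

r_corr = 5.09 μm/a

zinc: T>10 °C ⇒ hinge -0.071·(16.7−10) = -0.4757
  Pd branch = 0.0129·Pd^0.44·e^(0.046·RH+f) = 1.024 μm/a
  Cl⁻ term: 0.0175·512.8^0.57·exp(0.008·59+0.085·16.7) = 4.066
  sum: 1.024 + 4.066 → r_corr = 5.09 μm/a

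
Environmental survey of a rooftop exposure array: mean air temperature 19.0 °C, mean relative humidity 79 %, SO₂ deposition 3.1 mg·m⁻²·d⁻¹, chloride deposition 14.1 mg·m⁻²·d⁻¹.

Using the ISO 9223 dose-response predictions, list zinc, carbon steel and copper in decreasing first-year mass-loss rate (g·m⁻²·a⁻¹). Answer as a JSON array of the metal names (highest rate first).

zinc: f(T) = -0.071·(T−10) [T>10 °C] = -0.6390
  SO₂ term: 0.0129·3.1^0.44·exp(0.046·79-0.6390) = 0.4241
  Cl⁻ term: 0.0175·14.1^0.57·exp(0.008·79+0.085·19.0) = 0.7481
  sum: 0.4241 + 0.7481 → r_corr = 1.172 μm/a
  mass loss = 1.172 μm/a × 7.14 g/cm³ = 8.37 g·m⁻²·a⁻¹
carbon steel: temperature factor f = -0.054·(9.0) = -0.4860
  SO₂ term: 1.77·3.1^0.52·exp(0.02·79-0.4860) = 9.519
  Cl⁻ term: 0.102·14.1^0.62·exp(0.033·79+0.04·19.0) = 15.25
  r_corr = 9.519 + 15.25 = 24.77 μm/a
  mass loss = 24.77 μm/a × 7.85 g/cm³ = 194.5 g·m⁻²·a⁻¹
copper: T>10 °C ⇒ hinge -0.080·(19.0−10) = -0.7200
  Pd branch = 0.0053·Pd^0.26·e^(0.059·RH+f) = 0.3661 μm/a
  Sd branch = 0.01025·Sd^0.27·e^(0.036·RH+0.049·T) = 0.913 μm/a
  r_corr = 0.3661 + 0.913 = 1.279 μm/a
  mass loss = 1.279 μm/a × 8.96 g/cm³ = 11.46 g·m⁻²·a⁻¹
Ordering by g·m⁻²·a⁻¹: carbon steel (194) > copper (11.5) > zinc (8.37)

["carbon steel", "copper", "zinc"]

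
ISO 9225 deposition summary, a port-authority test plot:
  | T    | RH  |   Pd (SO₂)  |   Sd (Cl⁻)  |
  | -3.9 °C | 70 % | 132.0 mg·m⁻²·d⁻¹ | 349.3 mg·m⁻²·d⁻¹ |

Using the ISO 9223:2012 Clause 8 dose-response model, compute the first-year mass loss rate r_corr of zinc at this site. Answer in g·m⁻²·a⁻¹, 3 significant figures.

zinc: T≤10 °C ⇒ hinge +0.038·(-3.9−10) = -0.5282
  Pd branch = 0.0129·Pd^0.44·e^(0.046·RH+f) = 1.632 μm/a
  Sd branch = 0.0175·Sd^0.57·e^(0.008·RH+0.085·T) = 0.6193 μm/a
  r_corr = 1.632 + 0.6193 = 2.251 μm/a
Convert to mass loss: 2.251 μm/a × 7.14 g/cm³ = 16.07 g·m⁻²·a⁻¹

r_corr = 16.1 g·m⁻²·a⁻¹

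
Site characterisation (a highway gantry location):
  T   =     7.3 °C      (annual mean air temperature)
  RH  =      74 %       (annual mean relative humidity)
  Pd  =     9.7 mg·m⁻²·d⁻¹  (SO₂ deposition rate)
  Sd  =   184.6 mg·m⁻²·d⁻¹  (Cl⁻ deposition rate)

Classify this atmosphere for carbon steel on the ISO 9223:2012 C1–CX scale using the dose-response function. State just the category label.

C4

carbon steel: temperature factor f = +0.150·(-2.7) = -0.4050
  SO₂ term: 1.77·9.7^0.52·exp(0.02·74-0.4050) = 16.9
  Sd branch = 0.102·Sd^0.62·e^(0.033·RH+0.04·T) = 39.9 μm/a
  sum: 16.9 + 39.9 → r_corr = 56.81 μm/a
Category bounds: 50…80 μm/a bracket r_corr ⇒ C4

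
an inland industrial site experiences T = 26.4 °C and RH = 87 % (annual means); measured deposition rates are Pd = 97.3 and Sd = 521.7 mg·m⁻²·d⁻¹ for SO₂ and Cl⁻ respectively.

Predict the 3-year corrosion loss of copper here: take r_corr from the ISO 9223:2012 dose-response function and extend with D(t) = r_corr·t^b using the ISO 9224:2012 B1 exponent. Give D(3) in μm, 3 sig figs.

D(3) = 11.3 μm

copper: T>10 °C ⇒ hinge -0.080·(26.4−10) = -1.3120
  SO₂ term: 0.0053·97.3^0.26·exp(0.059·87-1.3120) = 0.7955
  Cl⁻ term: 0.01025·521.7^0.27·exp(0.036·87+0.049·26.4) = 4.639
  r_corr = 0.7955 + 4.639 = 5.435 μm/a
Power-law: D(3) = r_corr · 3^0.667
  D(3) = 5.435 × 3^0.667 = 5.435 × 2.081 = 11.31 μm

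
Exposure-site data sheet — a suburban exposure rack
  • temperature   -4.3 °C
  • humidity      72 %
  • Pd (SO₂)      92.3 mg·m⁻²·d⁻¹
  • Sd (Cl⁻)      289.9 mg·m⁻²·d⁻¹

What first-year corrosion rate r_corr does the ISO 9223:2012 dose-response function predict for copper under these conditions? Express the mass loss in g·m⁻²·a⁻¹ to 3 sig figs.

copper: f(T) = +0.126·(T−10) [T≤10 °C] = -1.8018
  Pd branch = 0.0053·Pd^0.26·e^(0.059·RH+f) = 0.1984 μm/a
  Cl⁻ term: 0.01025·289.9^0.27·exp(0.036·72+0.049·-4.3) = 0.5125
  sum: 0.1984 + 0.5125 → r_corr = 0.711 μm/a
Convert to mass loss: 0.711 μm/a × 8.96 g/cm³ = 6.37 g·m⁻²·a⁻¹

r_corr = 6.37 g·m⁻²·a⁻¹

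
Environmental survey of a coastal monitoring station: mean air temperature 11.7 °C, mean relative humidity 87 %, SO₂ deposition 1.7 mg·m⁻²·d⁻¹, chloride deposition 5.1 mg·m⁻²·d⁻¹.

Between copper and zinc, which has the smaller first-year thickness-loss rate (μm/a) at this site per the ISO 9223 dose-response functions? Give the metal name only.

zinc

copper: f(T) = -0.080·(T−10) [T>10 °C] = -0.1360
  Pd branch = 0.0053·Pd^0.26·e^(0.059·RH+f) = 0.9002 μm/a
  Sd branch = 0.01025·Sd^0.27·e^(0.036·RH+0.049·T) = 0.6471 μm/a
  sum: 0.9002 + 0.6471 → r_corr = 1.547 μm/a
zinc: temperature factor f = -0.071·(1.7) = -0.1207
  SO₂ term: 0.0129·1.7^0.44·exp(0.046·87-0.1207) = 0.79
  Sd branch = 0.0175·Sd^0.57·e^(0.008·RH+0.085·T) = 0.2402 μm/a
  sum: 0.79 + 0.2402 → r_corr = 1.03 μm/a
Ordering by μm/a: copper (1.55) > zinc (1.03)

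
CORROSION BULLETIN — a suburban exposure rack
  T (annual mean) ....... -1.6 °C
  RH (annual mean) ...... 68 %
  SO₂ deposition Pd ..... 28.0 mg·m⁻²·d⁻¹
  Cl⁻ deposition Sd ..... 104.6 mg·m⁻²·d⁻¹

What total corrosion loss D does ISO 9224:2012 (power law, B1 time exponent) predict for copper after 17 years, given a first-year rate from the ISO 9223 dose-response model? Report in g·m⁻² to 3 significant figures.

copper: f(T) = +0.126·(T−10) [T≤10 °C] = -1.4616
  Pd branch = 0.0053·Pd^0.26·e^(0.059·RH+f) = 0.1615 μm/a
  Cl⁻ term: 0.01025·104.6^0.27·exp(0.036·68+0.049·-1.6) = 0.3847
  sum: 0.1615 + 0.3847 → r_corr = 0.5462 μm/a
ISO 9224: D(t) = r_corr · t^b with b = 0.667 (copper, B1)
  D(17) = 0.5462 × 17^0.667 = 0.5462 × 6.618 = 3.614 μm
  Mass loss = 3.614 μm × 8.96 g/cm³ = 32.39 g·m⁻²

D(17) = 32.4 g·m⁻²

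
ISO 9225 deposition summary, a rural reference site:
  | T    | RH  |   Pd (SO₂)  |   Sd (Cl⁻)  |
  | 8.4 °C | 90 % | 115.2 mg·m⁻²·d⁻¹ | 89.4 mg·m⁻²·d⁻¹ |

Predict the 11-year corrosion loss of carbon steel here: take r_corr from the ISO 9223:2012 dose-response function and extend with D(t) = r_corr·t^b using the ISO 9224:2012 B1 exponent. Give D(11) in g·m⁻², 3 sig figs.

D(11) = 3.98e+03 g·m⁻²

carbon steel: f(T) = +0.150·(T−10) [T≤10 °C] = -0.2400
  Pd branch = 1.77·Pd^0.52·e^(0.02·RH+f) = 99.41 μm/a
  Cl⁻ term: 0.102·89.4^0.62·exp(0.033·90+0.04·8.4) = 45.1
  r_corr = 99.41 + 45.1 = 144.5 μm/a
Long-term exponent b (ISO 9224 Table 2, B1) = 0.523
  D(11) = 144.5 × 11^0.523 = 144.5 × 3.505 = 506.5 μm
  Mass loss = 506.5 μm × 7.85 g/cm³ = 3976 g·m⁻²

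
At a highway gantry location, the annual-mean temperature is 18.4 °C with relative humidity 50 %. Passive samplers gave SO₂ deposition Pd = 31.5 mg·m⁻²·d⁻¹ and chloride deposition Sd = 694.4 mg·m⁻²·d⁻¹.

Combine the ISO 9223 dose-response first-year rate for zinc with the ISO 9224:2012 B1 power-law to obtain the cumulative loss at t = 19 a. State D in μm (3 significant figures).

D(19) = 60.5 μm

zinc: T>10 °C ⇒ hinge -0.071·(18.4−10) = -0.5964
  SO₂ term: 0.0129·31.5^0.44·exp(0.046·50-0.5964) = 0.3234
  Sd branch = 0.0175·Sd^0.57·e^(0.008·RH+0.085·T) = 5.196 μm/a
  r_corr = 0.3234 + 5.196 = 5.52 μm/a
ISO 9224: D(t) = r_corr · t^b with b = 0.813 (zinc, B1)
  D(19) = 5.52 × 19^0.813 = 5.52 × 10.96 = 60.47 μm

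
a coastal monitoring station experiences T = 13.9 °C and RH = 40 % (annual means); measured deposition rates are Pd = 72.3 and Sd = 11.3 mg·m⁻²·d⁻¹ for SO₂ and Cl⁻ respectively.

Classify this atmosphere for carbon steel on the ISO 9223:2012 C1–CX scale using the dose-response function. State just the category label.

carbon steel: f(T) = -0.054·(T−10) [T>10 °C] = -0.2106
  Pd branch = 1.77·Pd^0.52·e^(0.02·RH+f) = 29.56 μm/a
  Cl⁻ term: 0.102·11.3^0.62·exp(0.033·40+0.04·13.9) = 2.994
  r_corr = 29.56 + 2.994 = 32.55 μm/a
ISO 9223 Table 2 (carbon steel): 25 < 32.6 ≤ 50 μm/a ⇒ C3

C3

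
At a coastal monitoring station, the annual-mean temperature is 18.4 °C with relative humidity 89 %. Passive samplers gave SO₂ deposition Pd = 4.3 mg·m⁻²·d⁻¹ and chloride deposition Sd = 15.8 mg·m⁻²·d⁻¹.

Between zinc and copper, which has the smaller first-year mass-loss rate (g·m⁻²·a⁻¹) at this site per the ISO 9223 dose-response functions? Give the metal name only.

zinc: f(T) = -0.071·(T−10) [T>10 °C] = -0.5964
  Pd branch = 0.0129·Pd^0.44·e^(0.046·RH+f) = 0.8097 μm/a
  Cl⁻ term: 0.0175·15.8^0.57·exp(0.008·89+0.085·18.4) = 0.8217
  r_corr = 0.8097 + 0.8217 = 1.631 μm/a
  mass loss = 1.631 μm/a × 7.14 g/cm³ = 11.65 g·m⁻²·a⁻¹
copper: temperature factor f = -0.080·(8.4) = -0.6720
  Pd branch = 0.0053·Pd^0.26·e^(0.059·RH+f) = 0.7544 μm/a
  Cl⁻ term: 0.01025·15.8^0.27·exp(0.036·89+0.049·18.4) = 1.31
  r_corr = 0.7544 + 1.31 = 2.065 μm/a
  mass loss = 2.065 μm/a × 8.96 g/cm³ = 18.5 g·m⁻²·a⁻¹
Ordering by g·m⁻²·a⁻¹: copper (18.5) > zinc (11.6)

zinc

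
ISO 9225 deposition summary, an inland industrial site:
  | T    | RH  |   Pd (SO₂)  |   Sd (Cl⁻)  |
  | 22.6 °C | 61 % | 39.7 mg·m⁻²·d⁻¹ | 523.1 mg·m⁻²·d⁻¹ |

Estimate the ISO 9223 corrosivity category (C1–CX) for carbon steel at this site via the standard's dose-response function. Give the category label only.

C5

carbon steel: T>10 °C ⇒ hinge -0.054·(22.6−10) = -0.6804
  Pd branch = 1.77·Pd^0.52·e^(0.02·RH+f) = 20.59 μm/a
  Cl⁻ term: 0.102·523.1^0.62·exp(0.033·61+0.04·22.6) = 91.4
  r_corr = 20.59 + 91.4 = 112 μm/a
112 μm/a falls in (80, 200] for carbon steel → category C5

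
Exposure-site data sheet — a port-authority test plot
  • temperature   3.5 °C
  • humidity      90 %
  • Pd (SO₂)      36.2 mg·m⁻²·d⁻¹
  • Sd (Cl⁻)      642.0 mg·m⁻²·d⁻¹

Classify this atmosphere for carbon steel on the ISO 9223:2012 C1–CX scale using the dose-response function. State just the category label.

carbon steel: f(T) = +0.150·(T−10) [T≤10 °C] = -0.9750
  Pd branch = 1.77·Pd^0.52·e^(0.02·RH+f) = 26.11 μm/a
  Cl⁻ term: 0.102·642.0^0.62·exp(0.033·90+0.04·3.5) = 125.9
  r_corr = 26.11 + 125.9 = 152 μm/a
152 μm/a falls in (80, 200] for carbon steel → category C5

C5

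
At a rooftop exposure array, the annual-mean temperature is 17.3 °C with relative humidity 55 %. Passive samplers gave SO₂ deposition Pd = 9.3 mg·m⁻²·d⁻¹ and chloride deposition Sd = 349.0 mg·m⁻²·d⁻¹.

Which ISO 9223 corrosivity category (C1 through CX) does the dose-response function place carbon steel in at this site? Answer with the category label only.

C4

carbon steel: temperature factor f = -0.054·(7.3) = -0.3942
  SO₂ term: 1.77·9.3^0.52·exp(0.02·55-0.3942) = 11.43
  Cl⁻ term: 0.102·349.0^0.62·exp(0.033·55+0.04·17.3) = 47.2
  r_corr = 11.43 + 47.2 = 58.63 μm/a
ISO 9223 Table 2 (carbon steel): 50 < 58.6 ≤ 80 μm/a ⇒ C4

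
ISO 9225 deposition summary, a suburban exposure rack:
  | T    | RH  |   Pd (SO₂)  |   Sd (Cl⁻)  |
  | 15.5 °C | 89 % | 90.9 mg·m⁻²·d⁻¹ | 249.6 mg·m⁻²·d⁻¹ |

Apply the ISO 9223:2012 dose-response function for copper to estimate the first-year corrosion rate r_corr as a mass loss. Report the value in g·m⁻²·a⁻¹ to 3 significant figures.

r_corr = 40.3 g·m⁻²·a⁻¹

copper: T>10 °C ⇒ hinge -0.080·(15.5−10) = -0.4400
  Pd branch = 0.0053·Pd^0.26·e^(0.059·RH+f) = 2.103 μm/a
  Cl⁻ term: 0.01025·249.6^0.27·exp(0.036·89+0.049·15.5) = 2.395
  r_corr = 2.103 + 2.395 = 4.498 μm/a
Convert to mass loss: 4.498 μm/a × 8.96 g/cm³ = 40.3 g·m⁻²·a⁻¹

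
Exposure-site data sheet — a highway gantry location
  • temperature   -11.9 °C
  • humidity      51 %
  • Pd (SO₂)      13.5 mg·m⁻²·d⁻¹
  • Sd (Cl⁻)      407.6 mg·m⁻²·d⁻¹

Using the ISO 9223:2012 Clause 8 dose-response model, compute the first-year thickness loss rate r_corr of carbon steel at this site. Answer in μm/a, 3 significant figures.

r_corr = 14.9 μm/a

carbon steel: f(T) = +0.150·(T−10) [T≤10 °C] = -3.2850
  Pd branch = 1.77·Pd^0.52·e^(0.02·RH+f) = 0.7113 μm/a
  Cl⁻ term: 0.102·407.6^0.62·exp(0.033·51+0.04·-11.9) = 14.16
  sum: 0.7113 + 14.16 → r_corr = 14.87 μm/a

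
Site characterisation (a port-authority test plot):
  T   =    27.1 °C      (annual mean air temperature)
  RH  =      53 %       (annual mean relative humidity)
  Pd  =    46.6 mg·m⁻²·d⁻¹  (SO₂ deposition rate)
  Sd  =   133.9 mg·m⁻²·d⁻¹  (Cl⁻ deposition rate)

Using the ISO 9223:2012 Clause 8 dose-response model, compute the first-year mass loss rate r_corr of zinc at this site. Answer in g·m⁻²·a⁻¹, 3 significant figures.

zinc: T>10 °C ⇒ hinge -0.071·(27.1−10) = -1.2141
  SO₂ term: 0.0129·46.6^0.44·exp(0.046·53-1.2141) = 0.2378
  Cl⁻ term: 0.0175·133.9^0.57·exp(0.008·53+0.085·27.1) = 4.364
  sum: 0.2378 + 4.364 → r_corr = 4.601 μm/a
Convert to mass loss: 4.601 μm/a × 7.14 g/cm³ = 32.85 g·m⁻²·a⁻¹

r_corr = 32.9 g·m⁻²·a⁻¹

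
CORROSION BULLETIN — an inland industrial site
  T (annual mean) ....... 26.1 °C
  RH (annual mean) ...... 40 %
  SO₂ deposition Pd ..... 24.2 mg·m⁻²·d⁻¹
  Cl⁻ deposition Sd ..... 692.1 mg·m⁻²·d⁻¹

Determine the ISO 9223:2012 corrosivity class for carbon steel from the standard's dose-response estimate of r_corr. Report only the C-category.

C4

carbon steel: temperature factor f = -0.054·(16.1) = -0.8694
  SO₂ term: 1.77·24.2^0.52·exp(0.02·40-0.8694) = 8.658
  Sd branch = 0.102·Sd^0.62·e^(0.033·RH+0.04·T) = 62.54 μm/a
  sum: 8.658 + 62.54 → r_corr = 71.2 μm/a
ISO 9223 Table 2 (carbon steel): 50 < 71.2 ≤ 80 μm/a ⇒ C4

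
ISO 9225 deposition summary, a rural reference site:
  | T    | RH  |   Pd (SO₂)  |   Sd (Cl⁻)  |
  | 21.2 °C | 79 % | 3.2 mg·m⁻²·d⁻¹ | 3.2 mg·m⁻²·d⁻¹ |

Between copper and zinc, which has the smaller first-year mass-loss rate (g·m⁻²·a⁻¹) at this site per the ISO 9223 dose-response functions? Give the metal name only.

copper: temperature factor f = -0.080·(11.2) = -0.8960
  sulphur-dioxide contribution → 0.3096 μm/a
  chloride contribution → 0.6814 μm/a
  total first-year rate 0.9909 μm/a
  mass loss = 0.9909 μm/a × 8.96 g/cm³ = 8.879 g·m⁻²·a⁻¹
zinc: f(T) = -0.071·(T−10) [T>10 °C] = -0.7952
  sulphur-dioxide contribution → 0.3679 μm/a
  chloride contribution → 0.3873 μm/a
  total first-year rate 0.7552 μm/a
  mass loss = 0.7552 μm/a × 7.14 g/cm³ = 5.392 g·m⁻²·a⁻¹
Ordering by g·m⁻²·a⁻¹: copper (8.88) > zinc (5.39)

zinc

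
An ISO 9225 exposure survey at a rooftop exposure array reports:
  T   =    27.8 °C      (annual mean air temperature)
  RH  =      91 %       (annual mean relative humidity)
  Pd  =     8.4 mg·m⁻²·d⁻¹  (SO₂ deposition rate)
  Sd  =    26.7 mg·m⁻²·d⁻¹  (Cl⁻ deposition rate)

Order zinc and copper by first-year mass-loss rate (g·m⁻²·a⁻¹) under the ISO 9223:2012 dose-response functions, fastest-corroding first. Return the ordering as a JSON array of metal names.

["copper", "zinc"]

zinc: T>10 °C ⇒ hinge -0.071·(27.8−10) = -1.2638
  SO₂ term: 0.0129·8.4^0.44·exp(0.046·91-1.2638) = 0.6115
  Sd branch = 0.0175·Sd^0.57·e^(0.008·RH+0.085·T) = 2.504 μm/a
  sum: 0.6115 + 2.504 → r_corr = 3.115 μm/a
  mass loss = 3.115 μm/a × 7.14 g/cm³ = 22.24 g·m⁻²·a⁻¹
copper: f(T) = -0.080·(T−10) [T>10 °C] = -1.4240
  Pd branch = 0.0053·Pd^0.26·e^(0.059·RH+f) = 0.4763 μm/a
  Cl⁻ term: 0.01025·26.7^0.27·exp(0.036·91+0.049·27.8) = 2.572
  r_corr = 0.4763 + 2.572 = 3.048 μm/a
  mass loss = 3.048 μm/a × 8.96 g/cm³ = 27.31 g·m⁻²·a⁻¹
Ordering by g·m⁻²·a⁻¹: copper (27.3) > zinc (22.2)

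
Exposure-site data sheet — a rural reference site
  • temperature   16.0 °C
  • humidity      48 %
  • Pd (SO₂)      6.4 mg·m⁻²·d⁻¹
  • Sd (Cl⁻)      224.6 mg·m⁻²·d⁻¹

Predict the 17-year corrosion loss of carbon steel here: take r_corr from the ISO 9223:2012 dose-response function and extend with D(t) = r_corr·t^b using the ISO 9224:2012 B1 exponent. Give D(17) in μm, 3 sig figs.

carbon steel: f(T) = -0.054·(T−10) [T>10 °C] = -0.3240
  sulphur-dioxide contribution → 8.778 μm/a
  chloride contribution → 27.06 μm/a
  total first-year rate 35.84 μm/a
Power-law: D(17) = r_corr · 17^0.523
  D(17) = 35.84 × 17^0.523 = 35.84 × 4.401 = 157.7 μm

D(17) = 158 μm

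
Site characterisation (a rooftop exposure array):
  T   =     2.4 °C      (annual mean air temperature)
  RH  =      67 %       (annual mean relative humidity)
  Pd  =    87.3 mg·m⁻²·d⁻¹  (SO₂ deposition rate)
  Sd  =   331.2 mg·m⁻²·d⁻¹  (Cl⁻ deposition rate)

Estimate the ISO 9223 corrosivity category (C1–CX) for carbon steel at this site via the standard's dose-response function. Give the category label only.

C4

carbon steel: temperature factor f = +0.150·(-7.6) = -1.1400
  sulphur-dioxide contribution → 22.09 μm/a
  chloride contribution → 37.41 μm/a
  total first-year rate 59.5 μm/a
ISO 9223 Table 2 (carbon steel): 50 < 59.5 ≤ 80 μm/a ⇒ C4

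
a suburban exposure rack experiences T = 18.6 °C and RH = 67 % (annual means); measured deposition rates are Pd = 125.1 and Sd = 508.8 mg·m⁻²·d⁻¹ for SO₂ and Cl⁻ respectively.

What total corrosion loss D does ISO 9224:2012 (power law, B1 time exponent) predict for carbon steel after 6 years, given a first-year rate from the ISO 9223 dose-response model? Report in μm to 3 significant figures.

carbon steel: temperature factor f = -0.054·(8.6) = -0.4644
  Pd branch = 1.77·Pd^0.52·e^(0.02·RH+f) = 52.34 μm/a
  Cl⁻ term: 0.102·508.8^0.62·exp(0.033·67+0.04·18.6) = 93.33
  r_corr = 52.34 + 93.33 = 145.7 μm/a
ISO 9224: D(t) = r_corr · t^b with b = 0.523 (carbon steel, B1)
  D(6) = 145.7 × 6^0.523 = 145.7 × 2.553 = 371.8 μm

D(6) = 372 μm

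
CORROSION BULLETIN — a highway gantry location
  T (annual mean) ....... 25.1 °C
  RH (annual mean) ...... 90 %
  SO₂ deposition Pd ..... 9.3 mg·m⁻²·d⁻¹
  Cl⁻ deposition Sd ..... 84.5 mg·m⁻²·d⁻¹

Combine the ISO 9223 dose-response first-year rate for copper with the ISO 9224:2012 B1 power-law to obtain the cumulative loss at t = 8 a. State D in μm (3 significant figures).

D(8) = 14.2 μm

copper: temperature factor f = -0.080·(15.1) = -1.2080
  sulphur-dioxide contribution → 0.5722 μm/a
  chloride contribution → 2.966 μm/a
  total first-year rate 3.539 μm/a
Long-term exponent b (ISO 9224 Table 2, B1) = 0.667
  D(8) = 3.539 × 8^0.667 = 3.539 × 4.003 = 14.16 μm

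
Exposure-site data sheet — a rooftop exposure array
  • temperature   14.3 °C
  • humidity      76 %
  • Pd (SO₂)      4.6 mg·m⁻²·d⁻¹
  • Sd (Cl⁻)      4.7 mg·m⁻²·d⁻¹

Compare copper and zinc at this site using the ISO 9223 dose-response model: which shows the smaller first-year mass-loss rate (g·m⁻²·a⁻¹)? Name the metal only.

zinc

copper: temperature factor f = -0.080·(4.3) = -0.3440
  sulphur-dioxide contribution → 0.495 μm/a
  chloride contribution → 0.4839 μm/a
  total first-year rate 0.9788 μm/a
  mass loss = 0.9788 μm/a × 8.96 g/cm³ = 8.77 g·m⁻²·a⁻¹
zinc: temperature factor f = -0.071·(4.3) = -0.3053
  sulphur-dioxide contribution → 0.6136 μm/a
  chloride contribution → 0.2619 μm/a
  total first-year rate 0.8755 μm/a
  mass loss = 0.8755 μm/a × 7.14 g/cm³ = 6.251 g·m⁻²·a⁻¹
Ordering by g·m⁻²·a⁻¹: copper (8.77) > zinc (6.25)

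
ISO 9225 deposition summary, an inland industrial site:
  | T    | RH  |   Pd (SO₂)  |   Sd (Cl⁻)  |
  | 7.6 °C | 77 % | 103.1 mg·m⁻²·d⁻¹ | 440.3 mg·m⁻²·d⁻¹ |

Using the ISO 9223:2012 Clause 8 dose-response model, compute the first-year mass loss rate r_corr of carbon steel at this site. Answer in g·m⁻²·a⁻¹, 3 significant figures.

carbon steel: temperature factor f = +0.150·(-2.4) = -0.3600
  Pd branch = 1.77·Pd^0.52·e^(0.02·RH+f) = 64.17 μm/a
  Cl⁻ term: 0.102·440.3^0.62·exp(0.033·77+0.04·7.6) = 76.43
  r_corr = 64.17 + 76.43 = 140.6 μm/a
Convert to mass loss: 140.6 μm/a × 7.85 g/cm³ = 1104 g·m⁻²·a⁻¹

r_corr = 1.10e+03 g·m⁻²·a⁻¹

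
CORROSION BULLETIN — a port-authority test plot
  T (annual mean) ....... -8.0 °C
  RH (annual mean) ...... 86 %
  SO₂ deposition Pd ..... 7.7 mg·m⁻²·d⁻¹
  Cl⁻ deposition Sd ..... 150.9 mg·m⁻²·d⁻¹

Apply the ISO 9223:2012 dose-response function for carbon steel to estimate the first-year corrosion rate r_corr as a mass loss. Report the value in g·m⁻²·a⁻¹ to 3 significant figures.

carbon steel: f(T) = +0.150·(T−10) [T≤10 °C] = -2.7000
  SO₂ term: 1.77·7.7^0.52·exp(0.02·86-2.7000) = 1.92
  Sd branch = 0.102·Sd^0.62·e^(0.033·RH+0.04·T) = 28.38 μm/a
  sum: 1.92 + 28.38 → r_corr = 30.3 μm/a
Convert to mass loss: 30.3 μm/a × 7.85 g/cm³ = 237.8 g·m⁻²·a⁻¹

r_corr = 238 g·m⁻²·a⁻¹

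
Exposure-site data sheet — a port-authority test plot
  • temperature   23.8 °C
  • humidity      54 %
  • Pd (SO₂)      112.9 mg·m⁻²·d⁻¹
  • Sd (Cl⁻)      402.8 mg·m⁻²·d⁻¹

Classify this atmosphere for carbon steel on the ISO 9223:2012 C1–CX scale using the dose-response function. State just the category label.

carbon steel: temperature factor f = -0.054·(13.8) = -0.7452
  SO₂ term: 1.77·112.9^0.52·exp(0.02·54-0.7452) = 28.89
  Sd branch = 0.102·Sd^0.62·e^(0.033·RH+0.04·T) = 64.73 μm/a
  sum: 28.89 + 64.73 → r_corr = 93.62 μm/a
ISO 9223 Table 2 (carbon steel): 80 < 93.6 ≤ 200 μm/a ⇒ C5

C5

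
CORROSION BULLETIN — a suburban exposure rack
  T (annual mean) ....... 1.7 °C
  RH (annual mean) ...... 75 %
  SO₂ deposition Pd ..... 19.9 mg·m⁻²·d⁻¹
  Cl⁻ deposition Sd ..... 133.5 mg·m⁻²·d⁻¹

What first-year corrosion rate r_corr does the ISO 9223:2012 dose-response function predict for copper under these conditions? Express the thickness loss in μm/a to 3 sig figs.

copper: temperature factor f = +0.126·(-8.3) = -1.0458
  sulphur-dioxide contribution → 0.3385 μm/a
  chloride contribution → 0.6214 μm/a
  total first-year rate 0.9599 μm/a

r_corr = 0.960 μm/a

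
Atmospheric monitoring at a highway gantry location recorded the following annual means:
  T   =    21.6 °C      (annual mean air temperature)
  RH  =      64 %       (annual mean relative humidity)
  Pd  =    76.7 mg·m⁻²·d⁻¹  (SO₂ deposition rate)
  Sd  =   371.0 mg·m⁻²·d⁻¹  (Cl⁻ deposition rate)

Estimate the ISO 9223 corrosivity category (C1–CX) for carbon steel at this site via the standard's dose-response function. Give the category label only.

carbon steel: T>10 °C ⇒ hinge -0.054·(21.6−10) = -0.6264
  SO₂ term: 1.77·76.7^0.52·exp(0.02·64-0.6264) = 32.5
  Cl⁻ term: 0.102·371.0^0.62·exp(0.033·64+0.04·21.6) = 78.36
  r_corr = 32.5 + 78.36 = 110.9 μm/a
Category bounds: 80…200 μm/a bracket r_corr ⇒ C5

C5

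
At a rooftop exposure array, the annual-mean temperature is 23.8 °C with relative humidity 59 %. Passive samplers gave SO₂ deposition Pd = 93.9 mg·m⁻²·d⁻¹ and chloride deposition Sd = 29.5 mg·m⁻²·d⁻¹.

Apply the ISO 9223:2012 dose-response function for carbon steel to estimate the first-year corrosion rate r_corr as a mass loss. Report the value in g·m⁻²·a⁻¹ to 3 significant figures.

r_corr = 346 g·m⁻²·a⁻¹

carbon steel: temperature factor f = -0.054·(13.8) = -0.7452
  sulphur-dioxide contribution → 29.01 μm/a
  chloride contribution → 15.1 μm/a
  total first-year rate 44.11 μm/a
Convert to mass loss: 44.11 μm/a × 7.85 g/cm³ = 346.3 g·m⁻²·a⁻¹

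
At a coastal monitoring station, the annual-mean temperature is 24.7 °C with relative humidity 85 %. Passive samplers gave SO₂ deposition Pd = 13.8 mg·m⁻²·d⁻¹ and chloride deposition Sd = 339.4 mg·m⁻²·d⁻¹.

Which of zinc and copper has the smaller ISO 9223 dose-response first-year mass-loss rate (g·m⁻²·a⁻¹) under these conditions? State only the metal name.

zinc: f(T) = -0.071·(T−10) [T>10 °C] = -1.0437
  SO₂ term: 0.0129·13.8^0.44·exp(0.046·85-1.0437) = 0.7194
  Sd branch = 0.0175·Sd^0.57·e^(0.008·RH+0.085·T) = 7.81 μm/a
  sum: 0.7194 + 7.81 → r_corr = 8.53 μm/a
  mass loss = 8.53 μm/a × 7.14 g/cm³ = 60.9 g·m⁻²·a⁻¹
copper: T>10 °C ⇒ hinge -0.080·(24.7−10) = -1.1760
  Pd branch = 0.0053·Pd^0.26·e^(0.059·RH+f) = 0.4874 μm/a
  Sd branch = 0.01025·Sd^0.27·e^(0.036·RH+0.049·T) = 3.537 μm/a
  sum: 0.4874 + 3.537 → r_corr = 4.024 μm/a
  mass loss = 4.024 μm/a × 8.96 g/cm³ = 36.06 g·m⁻²·a⁻¹
Ordering by g·m⁻²·a⁻¹: zinc (60.9) > copper (36.1)

copper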